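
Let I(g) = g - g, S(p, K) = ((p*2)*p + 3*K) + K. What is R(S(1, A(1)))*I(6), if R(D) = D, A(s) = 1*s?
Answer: 0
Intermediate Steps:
A(s) = s
S(p, K) = 2*p² + 4*K (S(p, K) = ((2*p)*p + 3*K) + K = (2*p² + 3*K) + K = 2*p² + 4*K)
I(g) = 0
R(S(1, A(1)))*I(6) = (2*1² + 4*1)*0 = (2*1 + 4)*0 = (2 + 4)*0 = 6*0 = 0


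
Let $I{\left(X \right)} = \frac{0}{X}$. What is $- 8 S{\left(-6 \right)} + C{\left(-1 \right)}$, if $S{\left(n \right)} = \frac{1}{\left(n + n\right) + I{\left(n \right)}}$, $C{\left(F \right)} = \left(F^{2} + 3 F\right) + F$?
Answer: $- \frac{7}{3} \approx -2.3333$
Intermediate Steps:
$C{\left(F \right)} = F^{2} + 4 F$
$I{\left(X \right)} = 0$
$S{\left(n \right)} = \frac{1}{2 n}$ ($S{\left(n \right)} = \frac{1}{\left(n + n\right) + 0} = \frac{1}{2 n + 0} = \frac{1}{2 n}$)
$- 8 S{\left(-6 \right)} + C{\left(-1 \right)} = - 8 \frac{1}{2 \left(-6\right)} - \left(4 - 1\right) = - 8 \cdot \frac{1}{2} \left(- \frac{1}{6}\right) - 3 = \left(-8\right) \left(- \frac{1}{12}\right) - 3 = \frac{2}{3} - 3 = - \frac{7}{3}$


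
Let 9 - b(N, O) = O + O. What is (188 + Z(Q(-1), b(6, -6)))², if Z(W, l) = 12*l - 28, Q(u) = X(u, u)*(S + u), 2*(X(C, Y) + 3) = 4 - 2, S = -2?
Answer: 169744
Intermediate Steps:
b(N, O) = 9 - 2*O (b(N, O) = 9 - (O + O) = 9 - 2*O)
X(C, Y) = -2 (X(C, Y) = -3 + (4 - 2)/2 = -3 + (½)*2 = -3 + 1 = -2)
Q(u) = 4 - 2*u (Q(u) = -2*(-2 + u) = 4 - 2*u)
Z(W, l) = -28 + 12*l
(188 + Z(Q(-1), b(6, -6)))² = (188 + (-28 + 12*(9 - 2*(-6))))² = (188 + (-28 + 12*(9 + 12)))² = (188 + (-28 + 12*21))² = (188 + (-28 + 252))² = (188 + 224)² = 412² = 169744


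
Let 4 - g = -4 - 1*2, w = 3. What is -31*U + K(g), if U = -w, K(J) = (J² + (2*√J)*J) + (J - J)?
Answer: 193 + 20*√10 ≈ 256.25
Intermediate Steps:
g = 10 (g = 4 - (-4 - 1*2) = 4 - (-4 - 2) = 4 - 1*(-6) = 4 + 6 = 10)
K(J) = J² + 2*J^(3/2) (K(J) = (J² + 2*J^(3/2)) + 0 = J² + 2*J^(3/2))
U = -3 (U = -1*3 = -3)
-31*U + K(g) = -31*(-3) + (10² + 2*10^(3/2)) = 93 + (100 + 2*(10*√10)) = 93 + (100 + 20*√10) = 193 + 20*√10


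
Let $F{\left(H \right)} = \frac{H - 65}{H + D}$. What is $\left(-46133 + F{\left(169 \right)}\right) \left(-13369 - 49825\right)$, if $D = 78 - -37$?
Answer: $\frac{206986701898}{71} \approx 2.9153 \cdot 10^{9}$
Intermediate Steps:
$D = 115$ ($D = 78 + 37 = 115$)
$F{\left(H \right)} = \frac{-65 + H}{115 + H}$ ($F{\left(H \right)} = \frac{H - 65}{H + 115} = \frac{-65 + H}{115 + H}$)
$\left(-46133 + F{\left(169 \right)}\right) \left(-13369 - 49825\right) = \left(-46133 + \frac{-65 + 169}{115 + 169}\right) \left(-13369 - 49825\right) = \left(-46133 + \frac{1}{284} \cdot 104\right) \left(-63194\right) = \left(-46133 + \frac{26}{71}\right) \left(-63194\right) = \left(- \frac{3275417}{71}\right) \left(-63194\right) = \frac{206986701898}{71}$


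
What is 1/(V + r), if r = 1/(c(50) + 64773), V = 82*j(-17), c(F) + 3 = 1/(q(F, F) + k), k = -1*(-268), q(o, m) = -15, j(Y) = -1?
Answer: -16386811/1343718249 ≈ -0.012195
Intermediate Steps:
k = 268
c(F) = -758/253 (c(F) = -3 + 1/(-15 + 268) = -3 + 1/253 = -758/253)
V = -82 (V = 82*(-1) = -82)
r = 253/16386811 (r = 1/(-758/253 + 64773) = 1/(16386811/253) = 253/16386811 ≈ 1.5439e-5)
1/(V + r) = 1/(-82 + 253/16386811) = 1/(-1343718249/16386811) = -16386811/1343718249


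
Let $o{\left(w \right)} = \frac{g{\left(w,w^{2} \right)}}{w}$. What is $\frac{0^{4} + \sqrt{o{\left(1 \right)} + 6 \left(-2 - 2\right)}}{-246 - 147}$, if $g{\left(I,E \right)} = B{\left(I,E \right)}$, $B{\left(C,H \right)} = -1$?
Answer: $- \frac{5 i}{393} \approx - 0.012723 i$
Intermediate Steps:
$g{\left(I,E \right)} = -1$
$o{\left(w \right)} = - \frac{1}{w}$
$\frac{0^{4} + \sqrt{o{\left(1 \right)} + 6 \left(-2 - 2\right)}}{-246 - 147} = \frac{0^{4} + \sqrt{- 1^{-1} + 6 \left(-2 - 2\right)}}{-246 - 147} = \frac{0 + \sqrt{\left(-1\right) 1 + 6 \left(-4\right)}}{-393} = \left(0 + \sqrt{-1 - 24}\right) \left(- \frac{1}{393}\right) = \left(0 + \sqrt{-25}\right) \left(- \frac{1}{393}\right) = \left(0 + 5 i\right) \left(- \frac{1}{393}\right) = 5 i \left(- \frac{1}{393}\right) = - \frac{5 i}{393}$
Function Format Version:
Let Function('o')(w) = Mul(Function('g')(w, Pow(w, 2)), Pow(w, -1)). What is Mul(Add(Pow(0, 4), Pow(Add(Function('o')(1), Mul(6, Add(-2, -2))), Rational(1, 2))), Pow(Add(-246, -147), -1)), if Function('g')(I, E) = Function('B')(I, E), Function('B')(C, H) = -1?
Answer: Mul(Rational(-5, 393), I) ≈ Mul(-0.012723, I)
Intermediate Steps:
Function('g')(I, E) = -1
Function('o')(w) = Mul(-1, Pow(w, -1))
Mul(Add(Pow(0, 4), Pow(Add(Function('o')(1), Mul(6, Add(-2, -2))), Rational(1, 2))), Pow(Add(-246, -147), -1)) = Mul(Add(Pow(0, 4), Pow(Add(Mul(-1, Pow(1, -1)), Mul(6, Add(-2, -2))), Rational(1, 2))), Pow(Add(-246, -147), -1)) = Mul(Add(0, Pow(Add(Mul(-1, 1), Mul(6, -4)), Rational(1, 2))), Pow(-393, -1)) = Mul(Add(0, Pow(Add(-1, -24), Rational(1, 2))), Rational(-1, 393)) = Mul(Add(0, Pow(-25, Rational(1, 2))), Rational(-1, 393)) = Mul(Add(0, Mul(5, I)), Rational(-1, 393)) = Mul(Mul(5, I), Rational(-1, 393)) = Mul(Rational(-5, 393), I)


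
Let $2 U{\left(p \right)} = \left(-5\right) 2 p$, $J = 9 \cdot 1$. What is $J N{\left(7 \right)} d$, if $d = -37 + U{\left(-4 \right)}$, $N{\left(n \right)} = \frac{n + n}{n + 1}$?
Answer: $- \frac{1071}{4} \approx -267.75$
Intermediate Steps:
$J = 9$
$U{\left(p \right)} = - 5 p$ ($U{\left(p \right)} = \frac{\left(-5\right) 2 p}{2} = \frac{\left(-10\right) p}{2} = - 5 p$)
$N{\left(n \right)} = \frac{2 n}{1 + n}$
$d = -17$ ($d = -37 - -20 = -37 + 20 = -17$)
$J N{\left(7 \right)} d = 9 \cdot 2 \cdot 7 \frac{1}{1 + 7} \left(-17\right) = 9 \cdot 2 \cdot 7 \cdot \frac{1}{8} \left(-17\right) = 9 \cdot \frac{7}{4} \left(-17\right) = \frac{63}{4} \left(-17\right) = - \frac{1071}{4}$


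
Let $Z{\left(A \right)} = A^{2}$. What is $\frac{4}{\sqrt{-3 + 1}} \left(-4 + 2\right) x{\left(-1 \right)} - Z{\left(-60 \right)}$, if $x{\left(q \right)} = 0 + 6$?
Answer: $-3600 + 24 i \sqrt{2} \approx -3600.0 + 33.941 i$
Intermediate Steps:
$x{\left(q \right)} = 6$
$\frac{4}{\sqrt{-3 + 1}} \left(-4 + 2\right) x{\left(-1 \right)} - Z{\left(-60 \right)} = \frac{4}{\sqrt{-3 + 1}} \left(-4 + 2\right) 6 - \left(-60\right)^{2} = \frac{4}{\sqrt{-2}} \left(-2\right) 6 - 3600 = \frac{4}{i \sqrt{2}} \left(-2\right) 6 - 3600 = 4 \left(- \frac{i \sqrt{2}}{2}\right) \left(-2\right) 6 - 3600 = - 2 i \sqrt{2} \left(-2\right) 6 - 3600 = 4 i \sqrt{2} \cdot 6 - 3600 = 24 i \sqrt{2} - 3600 = -3600 + 24 i \sqrt{2}$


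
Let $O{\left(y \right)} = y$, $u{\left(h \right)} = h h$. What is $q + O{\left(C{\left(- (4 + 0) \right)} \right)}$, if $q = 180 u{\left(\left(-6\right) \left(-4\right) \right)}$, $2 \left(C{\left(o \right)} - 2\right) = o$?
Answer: $103680$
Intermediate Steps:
$u{\left(h \right)} = h^{2}$
$C{\left(o \right)} = 2 + \frac{o}{2}$
$q = 103680$ ($q = 180 \left(\left(-6\right) \left(-4\right)\right)^{2} = 180 \cdot 24^{2} = 180 \cdot 576 = 103680$)
$q + O{\left(C{\left(- (4 + 0) \right)} \right)} = 103680 + \left(2 + \frac{\left(-1\right) \left(4 + 0\right)}{2}\right) = 103680 + \left(2 + \frac{\left(-1\right) 4}{2}\right) = 103680 + \left(2 + \frac{1}{2} \left(-4\right)\right) = 103680 + \left(2 - 2\right) = 103680 + 0 = 103680$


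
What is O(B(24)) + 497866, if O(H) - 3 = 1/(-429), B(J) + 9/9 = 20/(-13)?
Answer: 213585800/429 ≈ 4.9787e+5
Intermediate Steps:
B(J) = -33/13 (B(J) = -1 + 20/(-13) = -1 + 20*(-1/13) = -1 - 20/13 = -33/13)
O(H) = 1286/429 (O(H) = 3 + 1/(-429) = 3 - 1/429 = 1286/429)
O(B(24)) + 497866 = 1286/429 + 497866 = 213585800/429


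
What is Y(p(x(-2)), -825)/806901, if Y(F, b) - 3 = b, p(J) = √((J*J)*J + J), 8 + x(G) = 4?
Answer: -274/268967 ≈ -0.0010187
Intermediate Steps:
x(G) = -4 (x(G) = -8 + 4 = -4)
p(J) = √(J + J³) (p(J) = √(J²*J + J) = √(J³ + J) = √(J + J³))
Y(F, b) = 3 + b
Y(p(x(-2)), -825)/806901 = (3 - 825)/806901 = -822*1/806901 = -274/268967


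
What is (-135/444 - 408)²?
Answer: 3651664041/21904 ≈ 1.6671e+5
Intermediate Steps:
(-135/444 - 408)² = (-135*1/444 - 408)² = (-45/148 - 408)² = (-60429/148)² = 3651664041/21904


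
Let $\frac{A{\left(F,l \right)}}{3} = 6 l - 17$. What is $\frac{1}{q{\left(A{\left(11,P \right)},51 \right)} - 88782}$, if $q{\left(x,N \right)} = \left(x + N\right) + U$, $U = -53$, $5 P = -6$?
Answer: $- \frac{5}{444283} \approx -1.1254 \cdot 10^{-5}$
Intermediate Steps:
$P = - \frac{6}{5}$ ($P = \frac{1}{5} \left(-6\right) = - \frac{6}{5} \approx -1.2$)
$A{\left(F,l \right)} = -51 + 18 l$ ($A{\left(F,l \right)} = 3 \left(6 l - 17\right) = 3 \left(-17 + 6 l\right) = -51 + 18 l$)
$q{\left(x,N \right)} = -53 + N + x$ ($q{\left(x,N \right)} = \left(x + N\right) - 53 = \left(N + x\right) - 53 = -53 + N + x$)
$\frac{1}{q{\left(A{\left(11,P \right)},51 \right)} - 88782} = \frac{1}{\left(-53 + 51 + \left(-51 + 18 \left(- \frac{6}{5}\right)\right)\right) - 88782} = \frac{1}{\left(-53 + 51 - \frac{363}{5}\right) - 88782} = \frac{1}{- \frac{373}{5} - 88782} = \frac{1}{- \frac{444283}{5}} = - \frac{5}{444283}$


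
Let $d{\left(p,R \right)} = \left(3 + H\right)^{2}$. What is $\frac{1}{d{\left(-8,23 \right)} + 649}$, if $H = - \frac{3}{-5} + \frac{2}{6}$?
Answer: $\frac{225}{149506} \approx 0.001505$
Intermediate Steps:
$H = \frac{14}{15}$ ($H = \left(-3\right) \left(- \frac{1}{5}\right) + 2 \cdot \frac{1}{6} = \frac{3}{5} + \frac{1}{3} = \frac{14}{15} \approx 0.93333$)
$d{\left(p,R \right)} = \frac{3481}{225}$ ($d{\left(p,R \right)} = \left(3 + \frac{14}{15}\right)^{2} = \left(\frac{59}{15}\right)^{2} = \frac{3481}{225}$)
$\frac{1}{d{\left(-8,23 \right)} + 649} = \frac{1}{\frac{3481}{225} + 649} = \frac{1}{\frac{149506}{225}} = \frac{225}{149506}$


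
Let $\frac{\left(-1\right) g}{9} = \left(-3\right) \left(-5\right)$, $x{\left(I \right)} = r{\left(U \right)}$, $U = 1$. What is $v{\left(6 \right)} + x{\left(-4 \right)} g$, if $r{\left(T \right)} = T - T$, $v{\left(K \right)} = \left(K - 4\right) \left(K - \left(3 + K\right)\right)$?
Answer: $-6$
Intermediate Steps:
$v{\left(K \right)} = 12 - 3 K$ ($v{\left(K \right)} = \left(-4 + K\right) \left(-3\right) = 12 - 3 K$)
$r{\left(T \right)} = 0$
$x{\left(I \right)} = 0$
$g = -135$ ($g = - 9 \left(\left(-3\right) \left(-5\right)\right) = \left(-9\right) 15 = -135$)
$v{\left(6 \right)} + x{\left(-4 \right)} g = \left(12 - 18\right) + 0 \left(-135\right) = \left(12 - 18\right) + 0 = -6 + 0 = -6$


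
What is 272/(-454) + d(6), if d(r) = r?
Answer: 1226/227 ≈ 5.4009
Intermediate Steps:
272/(-454) + d(6) = 272/(-454) + 6 = -1/454*272 + 6 = -136/227 + 6 = 1226/227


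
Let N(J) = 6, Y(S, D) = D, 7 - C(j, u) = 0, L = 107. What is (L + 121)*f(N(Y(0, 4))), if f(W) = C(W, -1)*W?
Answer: 9576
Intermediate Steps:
C(j, u) = 7 (C(j, u) = 7 - 1*0 = 7 + 0 = 7)
f(W) = 7*W
(L + 121)*f(N(Y(0, 4))) = (107 + 121)*(7*6) = 228*42 = 9576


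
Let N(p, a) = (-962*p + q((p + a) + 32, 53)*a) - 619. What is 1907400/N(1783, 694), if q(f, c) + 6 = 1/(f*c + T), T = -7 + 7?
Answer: -253640329800/228724295639 ≈ -1.1089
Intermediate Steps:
T = 0
q(f, c) = -6 + 1/(c*f) (q(f, c) = -6 + 1/(f*c + 0) = -6 + 1/(c*f + 0) = -6 + 1/(c*f))
N(p, a) = -619 - 962*p + a*(-6 + 1/(53*(32 + a + p))) (N(p, a) = (-962*p + (-6 + 1/(53*((p + a) + 32)))*a) - 619 = (-962*p + (-6 + 1/(53*((a + p) + 32)))*a) - 619 = (-962*p + (-6 + 1/(53*(32 + a + p)))*a) - 619 = (-962*p + a*(-6 + 1/(53*(32 + a + p)))) - 619 = -619 - 962*p + a*(-6 + 1/(53*(32 + a + p))))
1907400/N(1783, 694) = 1907400/((((-619 - 962*1783)*(32 + 694 + 1783) - 1/53*694*(10175 + 318*694 + 318*1783))/(32 + 694 + 1783))) = 1907400/((((-619 - 1715246)*2509 - 1/53*694*(10175 + 220692 + 566994))/2509)) = 1907400/(((-1715865*2509 - 1/53*694*797861)/2509)) = 1907400/(((-4305105285 - 553715534/53)/2509)) = 1907400/(((1/2509)*(-228724295639/53))) = 1907400/(-228724295639/132977) = 1907400*(-132977/228724295639) = -253640329800/228724295639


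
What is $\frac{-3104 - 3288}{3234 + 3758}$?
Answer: $- \frac{799}{874} \approx -0.91419$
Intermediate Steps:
$\frac{-3104 - 3288}{3234 + 3758} = - \frac{6392}{6992} = \left(-6392\right) \frac{1}{6992} = - \frac{799}{874}$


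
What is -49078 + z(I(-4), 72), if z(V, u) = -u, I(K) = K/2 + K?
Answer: -49150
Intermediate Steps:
I(K) = 3*K/2 (I(K) = K*(½) + K = K/2 + K = 3*K/2)
-49078 + z(I(-4), 72) = -49078 - 1*72 = -49078 - 72 = -49150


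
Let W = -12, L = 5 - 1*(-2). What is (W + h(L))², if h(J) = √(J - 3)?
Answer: 100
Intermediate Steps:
L = 7 (L = 5 + 2 = 7)
h(J) = √(-3 + J)
(W + h(L))² = (-12 + √(-3 + 7))² = (-12 + √4)² = (-12 + 2)² = (-10)² = 100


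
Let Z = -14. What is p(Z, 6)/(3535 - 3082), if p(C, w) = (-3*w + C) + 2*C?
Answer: -20/151 ≈ -0.13245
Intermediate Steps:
p(C, w) = -3*w + 3*C (p(C, w) = (C - 3*w) + 2*C = -3*w + 3*C)
p(Z, 6)/(3535 - 3082) = (-3*6 + 3*(-14))/(3535 - 3082) = (-18 - 42)/453 = (1/453)*(-60) = -20/151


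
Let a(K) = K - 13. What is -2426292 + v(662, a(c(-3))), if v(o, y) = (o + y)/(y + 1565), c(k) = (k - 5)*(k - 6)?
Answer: -562899641/232 ≈ -2.4263e+6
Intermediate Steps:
c(k) = (-6 + k)*(-5 + k) (c(k) = (-5 + k)*(-6 + k) = (-6 + k)*(-5 + k))
a(K) = -13 + K
v(o, y) = (o + y)/(1565 + y)
-2426292 + v(662, a(c(-3))) = -2426292 + (662 + (-13 + (30 + (-3)**2 - 11*(-3))))/(1565 + (-13 + (30 + (-3)**2 - 11*(-3)))) = -2426292 + (662 + (-13 + (30 + 9 + 33)))/(1565 + (-13 + (30 + 9 + 33))) = -2426292 + (662 + (-13 + 72))/(1565 + (-13 + 72)) = -2426292 + (662 + 59)/(1565 + 59) = -2426292 + 721/1624 = -2426292 + (1/1624)*721 = -2426292 + 103/232 = -562899641/232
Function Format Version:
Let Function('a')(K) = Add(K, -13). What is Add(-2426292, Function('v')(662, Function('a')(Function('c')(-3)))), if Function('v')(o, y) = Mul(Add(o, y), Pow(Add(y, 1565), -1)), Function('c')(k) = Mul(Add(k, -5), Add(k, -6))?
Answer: Rational(-562899641, 232) ≈ -2.4263e+6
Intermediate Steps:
Function('c')(k) = Mul(Add(-6, k), Add(-5, k)) (Function('c')(k) = Mul(Add(-5, k), Add(-6, k)) = Mul(Add(-6, k), Add(-5, k)))
Function('a')(K) = Add(-13, K)
Function('v')(o, y) = Mul(Pow(Add(1565, y), -1), Add(o, y)) (Function('v')(o, y) = Mul(Add(o, y), Pow(Add(1565, y), -1)) = Mul(Pow(Add(1565, y), -1), Add(o, y)))
Add(-2426292, Function('v')(662, Function('a')(Function('c')(-3)))) = Add(-2426292, Mul(Pow(Add(1565, Add(-13, Add(30, Pow(-3, 2), Mul(-11, -3)))), -1), Add(662, Add(-13, Add(30, Pow(-3, 2), Mul(-11, -3)))))) = Add(-2426292, Mul(Pow(Add(1565, Add(-13, Add(30, 9, 33))), -1), Add(662, Add(-13, Add(30, 9, 33))))) = Add(-2426292, Mul(Pow(Add(1565, Add(-13, 72)), -1), Add(662, Add(-13, 72)))) = Add(-2426292, Mul(Pow(Add(1565, 59), -1), Add(662, 59))) = Add(-2426292, Mul(Pow(1624, -1), 721)) = Add(-2426292, Mul(Rational(1, 1624), 721)) = Add(-2426292, Rational(103, 232)) = Rational(-562899641, 232)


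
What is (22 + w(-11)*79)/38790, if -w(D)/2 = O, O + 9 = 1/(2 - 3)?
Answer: 89/2155 ≈ 0.041299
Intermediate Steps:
O = -10 (O = -9 + 1/(2 - 3) = -9 + 1/(-1) = -9 - 1 = -10)
w(D) = 20 (w(D) = -2*(-10) = 20)
(22 + w(-11)*79)/38790 = (22 + 20*79)/38790 = (22 + 1580)*(1/38790) = 1602*(1/38790) = 89/2155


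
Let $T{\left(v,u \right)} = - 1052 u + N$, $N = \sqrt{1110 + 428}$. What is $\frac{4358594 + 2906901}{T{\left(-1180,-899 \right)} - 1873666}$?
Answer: $- \frac{3370891794705}{430515906593} - \frac{7265495 \sqrt{1538}}{861031813186} \approx -7.8302$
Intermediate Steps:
$N = \sqrt{1538} \approx 39.217$
$T{\left(v,u \right)} = \sqrt{1538} - 1052 u$ ($T{\left(v,u \right)} = - 1052 u + \sqrt{1538} = \sqrt{1538} - 1052 u$)
$\frac{4358594 + 2906901}{T{\left(-1180,-899 \right)} - 1873666} = \frac{4358594 + 2906901}{\left(\sqrt{1538} - -945748\right) - 1873666} = \frac{7265495}{\left(\sqrt{1538} + 945748\right) - 1873666} = \frac{7265495}{\left(945748 + \sqrt{1538}\right) - 1873666} = \frac{7265495}{-927918 + \sqrt{1538}}$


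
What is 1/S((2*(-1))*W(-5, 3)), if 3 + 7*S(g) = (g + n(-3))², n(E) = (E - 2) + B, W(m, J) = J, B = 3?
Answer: 7/61 ≈ 0.11475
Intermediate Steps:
n(E) = 1 + E (n(E) = (E - 2) + 3 = (-2 + E) + 3 = 1 + E)
S(g) = -3/7 + (-2 + g)²/7 (S(g) = -3/7 + (g + (1 - 3))²/7 = -3/7 + (g - 2)²/7 = -3/7 + (-2 + g)²/7)
1/S((2*(-1))*W(-5, 3)) = 1/(-3/7 + (-2 + (2*(-1))*3)²/7) = 1/(-3/7 + (-2 - 2*3)²/7) = 1/(-3/7 + (-2 - 6)²/7) = 1/(-3/7 + (⅐)*(-8)²) = 1/(-3/7 + (⅐)*64) = 1/(-3/7 + 64/7) = 1/(61/7) = 7/61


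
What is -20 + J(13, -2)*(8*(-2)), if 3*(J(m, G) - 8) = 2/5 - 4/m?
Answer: -9652/65 ≈ -148.49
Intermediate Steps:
J(m, G) = 122/15 - 4/(3*m) (J(m, G) = 8 + (2/5 - 4/m)/3 = 8 + (2*(⅕) - 4/m)/3 = 8 + (⅖ - 4/m)/3 = 8 + (2/15 - 4/(3*m)) = 122/15 - 4/(3*m))
-20 + J(13, -2)*(8*(-2)) = -20 + ((2/15)*(-10 + 61*13)/13)*(8*(-2)) = -20 + ((2/15)*(1/13)*(-10 + 793))*(-16) = -20 + ((2/15)*(1/13)*783)*(-16) = -20 + (522/65)*(-16) = -20 - 8352/65 = -9652/65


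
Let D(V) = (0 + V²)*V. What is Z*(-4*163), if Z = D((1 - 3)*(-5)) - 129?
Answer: -567892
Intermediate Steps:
D(V) = V³ (D(V) = V²*V = V³)
Z = 871 (Z = ((1 - 3)*(-5))³ - 129 = (-2*(-5))³ - 129 = 10³ - 129 = 1000 - 129 = 871)
Z*(-4*163) = 871*(-4*163) = 871*(-652) = -567892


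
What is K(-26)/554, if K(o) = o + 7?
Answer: -19/554 ≈ -0.034296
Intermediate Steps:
K(o) = 7 + o
K(-26)/554 = (7 - 26)/554 = -19*1/554 = -19/554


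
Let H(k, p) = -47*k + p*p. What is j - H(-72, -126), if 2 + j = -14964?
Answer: -34226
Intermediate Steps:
j = -14966 (j = -2 - 14964 = -14966)
H(k, p) = p**2 - 47*k (H(k, p) = -47*k + p**2 = p**2 - 47*k)
j - H(-72, -126) = -14966 - ((-126)**2 - 47*(-72)) = -14966 - (15876 + 3384) = -14966 - 1*19260 = -14966 - 19260 = -34226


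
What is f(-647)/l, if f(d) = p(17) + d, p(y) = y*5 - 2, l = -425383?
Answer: 564/425383 ≈ 0.0013259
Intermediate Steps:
p(y) = -2 + 5*y (p(y) = 5*y - 2 = -2 + 5*y)
f(d) = 83 + d (f(d) = (-2 + 5*17) + d = (-2 + 85) + d = 83 + d)
f(-647)/l = (83 - 647)/(-425383) = -564*(-1/425383) = 564/425383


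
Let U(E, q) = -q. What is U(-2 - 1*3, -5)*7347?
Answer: 36735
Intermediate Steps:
U(-2 - 1*3, -5)*7347 = -1*(-5)*7347 = 5*7347 = 36735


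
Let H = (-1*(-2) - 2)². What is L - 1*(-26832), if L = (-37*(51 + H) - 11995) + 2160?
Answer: 15110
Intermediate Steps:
H = 0 (H = (2 - 2)² = 0² = 0)
L = -11722 (L = (-37*(51 + 0) - 11995) + 2160 = (-37*51 - 11995) + 2160 = (-1887 - 11995) + 2160 = -13882 + 2160 = -11722)
L - 1*(-26832) = -11722 - 1*(-26832) = -11722 + 26832 = 15110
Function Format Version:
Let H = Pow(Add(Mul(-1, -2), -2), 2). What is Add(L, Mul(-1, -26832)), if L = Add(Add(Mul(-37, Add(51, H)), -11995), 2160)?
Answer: 15110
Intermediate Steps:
H = 0 (H = Pow(Add(2, -2), 2) = Pow(0, 2) = 0)
L = -11722 (L = Add(Add(Mul(-37, Add(51, 0)), -11995), 2160) = Add(Add(Mul(-37, 51), -11995), 2160) = Add(Add(-1887, -11995), 2160) = Add(-13882, 2160) = -11722)
Add(L, Mul(-1, -26832)) = Add(-11722, Mul(-1, -26832)) = Add(-11722, 26832) = 15110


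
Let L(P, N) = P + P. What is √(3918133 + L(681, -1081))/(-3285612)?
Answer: -√3919495/3285612 ≈ -0.00060256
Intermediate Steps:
L(P, N) = 2*P
√(3918133 + L(681, -1081))/(-3285612) = √(3918133 + 2*681)/(-3285612) = √(3918133 + 1362)*(-1/3285612) = √3919495*(-1/3285612) = -√3919495/3285612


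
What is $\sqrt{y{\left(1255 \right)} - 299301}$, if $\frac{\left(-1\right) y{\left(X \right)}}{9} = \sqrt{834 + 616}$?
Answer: $\sqrt{-299301 - 45 \sqrt{58}} \approx 547.4 i$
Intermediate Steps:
$y{\left(X \right)} = - 45 \sqrt{58}$ ($y{\left(X \right)} = - 9 \sqrt{834 + 616} = - 9 \sqrt{1450} = - 9 \cdot 5 \sqrt{58} = - 45 \sqrt{58}$)
$\sqrt{y{\left(1255 \right)} - 299301} = \sqrt{- 45 \sqrt{58} - 299301} = \sqrt{-299301 - 45 \sqrt{58}}$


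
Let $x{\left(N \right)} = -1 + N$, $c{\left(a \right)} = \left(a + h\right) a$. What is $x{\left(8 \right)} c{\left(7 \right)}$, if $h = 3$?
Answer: $490$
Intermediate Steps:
$c{\left(a \right)} = a \left(3 + a\right)$ ($c{\left(a \right)} = \left(a + 3\right) a = \left(3 + a\right) a = a \left(3 + a\right)$)
$x{\left(8 \right)} c{\left(7 \right)} = \left(-1 + 8\right) 7 \left(3 + 7\right) = 7 \cdot 7 \cdot 10 = 7 \cdot 70 = 490$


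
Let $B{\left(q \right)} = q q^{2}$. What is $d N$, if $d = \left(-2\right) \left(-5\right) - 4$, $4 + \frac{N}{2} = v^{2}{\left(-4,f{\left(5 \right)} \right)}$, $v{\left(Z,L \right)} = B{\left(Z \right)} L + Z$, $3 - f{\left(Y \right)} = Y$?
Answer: $184464$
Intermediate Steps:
$f{\left(Y \right)} = 3 - Y$
$B{\left(q \right)} = q^{3}$
$v{\left(Z,L \right)} = Z + L Z^{3}$ ($v{\left(Z,L \right)} = Z^{3} L + Z = L Z^{3} + Z = Z + L Z^{3}$)
$N = 30744$ ($N = -8 + 2 \left(-4 + \left(3 - 5\right) \left(-4\right)^{3}\right)^{2} = -8 + 2 \left(-4 + \left(3 - 5\right) \left(-64\right)\right)^{2} = -8 + 2 \left(-4 - -128\right)^{2} = -8 + 2 \left(-4 + 128\right)^{2} = -8 + 2 \cdot 124^{2} = -8 + 2 \cdot 15376 = -8 + 30752 = 30744$)
$d = 6$ ($d = 10 - 4 = 6$)
$d N = 6 \cdot 30744 = 184464$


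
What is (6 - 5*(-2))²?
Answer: 256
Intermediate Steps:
(6 - 5*(-2))² = (6 + 10)² = 16² = 256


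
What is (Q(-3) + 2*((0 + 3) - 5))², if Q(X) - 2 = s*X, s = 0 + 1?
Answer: 25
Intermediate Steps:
s = 1
Q(X) = 2 + X (Q(X) = 2 + 1*X = 2 + X)
(Q(-3) + 2*((0 + 3) - 5))² = ((2 - 3) + 2*((0 + 3) - 5))² = (-1 + 2*(3 - 5))² = (-1 + 2*(-2))² = (-1 - 4)² = (-5)² = 25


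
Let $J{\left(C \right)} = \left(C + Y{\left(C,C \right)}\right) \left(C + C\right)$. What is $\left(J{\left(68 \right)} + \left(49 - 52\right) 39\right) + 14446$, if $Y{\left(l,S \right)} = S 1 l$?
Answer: $652441$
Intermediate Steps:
$Y{\left(l,S \right)} = S l$
$J{\left(C \right)} = 2 C \left(C + C^{2}\right)$ ($J{\left(C \right)} = \left(C + C C\right) \left(C + C\right) = \left(C + C^{2}\right) 2 C = 2 C \left(C + C^{2}\right)$)
$\left(J{\left(68 \right)} + \left(49 - 52\right) 39\right) + 14446 = \left(2 \cdot 68^{2} \left(1 + 68\right) + \left(49 - 52\right) 39\right) + 14446 = \left(2 \cdot 4624 \cdot 69 + \left(49 - 52\right) 39\right) + 14446 = \left(638112 - 117\right) + 14446 = 637995 + 14446 = 652441$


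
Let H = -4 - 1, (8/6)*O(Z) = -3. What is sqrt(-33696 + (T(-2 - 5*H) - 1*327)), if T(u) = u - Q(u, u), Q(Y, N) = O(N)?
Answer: I*sqrt(135991)/2 ≈ 184.38*I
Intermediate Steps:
O(Z) = -9/4 (O(Z) = (3/4)*(-3) = -9/4)
Q(Y, N) = -9/4
H = -5
T(u) = 9/4 + u (T(u) = u - 1*(-9/4) = u + 9/4 = 9/4 + u)
sqrt(-33696 + (T(-2 - 5*H) - 1*327)) = sqrt(-33696 + ((9/4 + (-2 - 5*(-5))) - 1*327)) = sqrt(-33696 + ((9/4 + (-2 + 25)) - 327)) = sqrt(-33696 + ((9/4 + 23) - 327)) = sqrt(-33696 + (101/4 - 327)) = sqrt(-33696 - 1207/4) = sqrt(-135991/4) = I*sqrt(135991)/2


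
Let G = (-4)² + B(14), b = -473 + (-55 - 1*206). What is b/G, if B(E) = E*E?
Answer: -367/106 ≈ -3.4623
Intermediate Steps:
B(E) = E²
b = -734 (b = -473 + (-55 - 206) = -473 - 261 = -734)
G = 212 (G = (-4)² + 14² = 16 + 196 = 212)
b/G = -734/212 = -734*1/212 = -367/106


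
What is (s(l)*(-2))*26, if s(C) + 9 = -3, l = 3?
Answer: 624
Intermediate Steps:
s(C) = -12 (s(C) = -9 - 3 = -12)
(s(l)*(-2))*26 = -12*(-2)*26 = 24*26 = 624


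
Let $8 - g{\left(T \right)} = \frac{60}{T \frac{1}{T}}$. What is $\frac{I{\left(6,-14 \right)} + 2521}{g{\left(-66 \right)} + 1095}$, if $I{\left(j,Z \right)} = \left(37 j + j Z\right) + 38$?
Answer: $\frac{2697}{1043} \approx 2.5858$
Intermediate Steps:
$g{\left(T \right)} = -52$ ($g{\left(T \right)} = 8 - \frac{60}{T \frac{1}{T}} = 8 - \frac{60}{1} = 8 - 60 \cdot 1 = 8 - 60 = -52$)
$I{\left(j,Z \right)} = 38 + 37 j + Z j$ ($I{\left(j,Z \right)} = \left(37 j + Z j\right) + 38 = 38 + 37 j + Z j$)
$\frac{I{\left(6,-14 \right)} + 2521}{g{\left(-66 \right)} + 1095} = \frac{\left(38 + 37 \cdot 6 - 84\right) + 2521}{-52 + 1095} = \frac{\left(38 + 222 - 84\right) + 2521}{1043} = \left(176 + 2521\right) \frac{1}{1043} = 2697 \cdot \frac{1}{1043} = \frac{2697}{1043}$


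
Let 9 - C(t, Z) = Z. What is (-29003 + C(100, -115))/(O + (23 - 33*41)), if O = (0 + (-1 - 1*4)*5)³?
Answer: 28879/16955 ≈ 1.7033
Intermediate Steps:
C(t, Z) = 9 - Z
O = -15625 (O = (0 + (-1 - 4)*5)³ = (0 - 5*5)³ = (0 - 25)³ = (-25)³ = -15625)
(-29003 + C(100, -115))/(O + (23 - 33*41)) = (-29003 + (9 - 1*(-115)))/(-15625 + (23 - 33*41)) = (-29003 + (9 + 115))/(-15625 + (23 - 1353)) = (-29003 + 124)/(-15625 - 1330) = -28879/(-16955) = -28879*(-1/16955) = 28879/16955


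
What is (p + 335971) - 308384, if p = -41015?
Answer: -13428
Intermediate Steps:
(p + 335971) - 308384 = (-41015 + 335971) - 308384 = 294956 - 308384 = -13428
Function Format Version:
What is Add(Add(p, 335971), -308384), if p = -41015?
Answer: -13428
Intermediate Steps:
Add(Add(p, 335971), -308384) = Add(Add(-41015, 335971), -308384) = Add(294956, -308384) = -13428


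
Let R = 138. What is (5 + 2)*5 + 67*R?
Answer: 9281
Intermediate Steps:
(5 + 2)*5 + 67*R = (5 + 2)*5 + 67*138 = 7*5 + 9246 = 35 + 9246 = 9281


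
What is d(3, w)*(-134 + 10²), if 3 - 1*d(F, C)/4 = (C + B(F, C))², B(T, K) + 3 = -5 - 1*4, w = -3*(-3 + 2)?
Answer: 10608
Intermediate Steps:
w = 3 (w = -3*(-1) = 3)
B(T, K) = -12 (B(T, K) = -3 + (-5 - 1*4) = -3 + (-5 - 4) = -3 - 9 = -12)
d(F, C) = 12 - 4*(-12 + C)² (d(F, C) = 12 - 4*(C - 12)² = 12 - 4*(-12 + C)²)
d(3, w)*(-134 + 10²) = (12 - 4*(-12 + 3)²)*(-134 + 10²) = (12 - 4*(-9)²)*(-134 + 100) = (12 - 4*81)*(-34) = (12 - 324)*(-34) = -312*(-34) = 10608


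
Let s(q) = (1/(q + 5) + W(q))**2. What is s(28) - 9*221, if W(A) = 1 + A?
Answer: -1248257/1089 ≈ -1146.2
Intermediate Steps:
s(q) = (1 + q + 1/(5 + q))**2 (s(q) = (1/(q + 5) + (1 + q))**2 = (1/(5 + q) + (1 + q))**2 = (1 + q + 1/(5 + q))**2)
s(28) - 9*221 = (6 + 28**2 + 6*28)**2/(5 + 28)**2 - 9*221 = (6 + 784 + 168)**2/33**2 - 1*1989 = (1/1089)*958**2 - 1989 = (1/1089)*917764 - 1989 = 917764/1089 - 1989 = -1248257/1089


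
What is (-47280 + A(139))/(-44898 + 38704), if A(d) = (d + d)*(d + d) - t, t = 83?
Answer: -29921/6194 ≈ -4.8306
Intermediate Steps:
A(d) = -83 + 4*d² (A(d) = (d + d)*(d + d) - 1*83 = (2*d)*(2*d) - 83 = 4*d² - 83 = -83 + 4*d²)
(-47280 + A(139))/(-44898 + 38704) = (-47280 + (-83 + 4*139²))/(-44898 + 38704) = (-47280 + (-83 + 4*19321))/(-6194) = (-47280 + (-83 + 77284))*(-1/6194) = (-47280 + 77201)*(-1/6194) = 29921*(-1/6194) = -29921/6194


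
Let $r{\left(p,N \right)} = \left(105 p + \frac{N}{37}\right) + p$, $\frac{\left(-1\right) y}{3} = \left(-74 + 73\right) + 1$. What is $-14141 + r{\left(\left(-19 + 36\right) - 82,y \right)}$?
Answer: $-21031$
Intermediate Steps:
$y = 0$ ($y = - 3 \left(\left(-74 + 73\right) + 1\right) = - 3 \left(-1 + 1\right) = \left(-3\right) 0 = 0$)
$r{\left(p,N \right)} = 106 p + \frac{N}{37}$ ($r{\left(p,N \right)} = \left(105 p + \frac{N}{37}\right) + p = 106 p + \frac{N}{37}$)
$-14141 + r{\left(\left(-19 + 36\right) - 82,y \right)} = -14141 + \left(106 \left(\left(-19 + 36\right) - 82\right) + \frac{1}{37} \cdot 0\right) = -14141 + \left(106 \left(17 - 82\right) + 0\right) = -14141 + \left(106 \left(-65\right) + 0\right) = -14141 + \left(-6890 + 0\right) = -14141 - 6890 = -21031$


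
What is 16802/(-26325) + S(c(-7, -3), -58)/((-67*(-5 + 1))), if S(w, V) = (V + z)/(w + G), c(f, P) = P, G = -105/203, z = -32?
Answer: -65098537/119936700 ≈ -0.54277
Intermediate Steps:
G = -15/29 (G = -105*1/203 = -15/29 ≈ -0.51724)
S(w, V) = (-32 + V)/(-15/29 + w) (S(w, V) = (V - 32)/(w - 15/29) = (-32 + V)/(-15/29 + w))
16802/(-26325) + S(c(-7, -3), -58)/((-67*(-5 + 1))) = 16802/(-26325) + (29*(-32 - 58)/(-15 + 29*(-3)))/((-67*(-5 + 1))) = 16802*(-1/26325) + (29*(-90)/(-15 - 87))/((-67*(-4))) = -16802/26325 + (29*(-90)/(-102))/268 = -16802/26325 + (29*(-1/102)*(-90))*(1/268) = -16802/26325 + (435/17)*(1/268) = -16802/26325 + 435/4556 = -65098537/119936700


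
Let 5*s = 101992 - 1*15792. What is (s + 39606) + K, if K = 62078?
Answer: 118924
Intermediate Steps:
s = 17240 (s = (101992 - 1*15792)/5 = (101992 - 15792)/5 = (⅕)*86200 = 17240)
(s + 39606) + K = (17240 + 39606) + 62078 = 56846 + 62078 = 118924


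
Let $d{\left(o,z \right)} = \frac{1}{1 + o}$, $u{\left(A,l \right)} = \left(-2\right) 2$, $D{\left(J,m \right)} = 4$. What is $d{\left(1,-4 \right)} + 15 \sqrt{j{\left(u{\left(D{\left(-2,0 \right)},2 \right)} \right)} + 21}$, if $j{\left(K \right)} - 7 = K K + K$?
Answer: $\frac{1}{2} + 30 \sqrt{10} \approx 95.368$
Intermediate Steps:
$u{\left(A,l \right)} = -4$
$j{\left(K \right)} = 7 + K + K^{2}$ ($j{\left(K \right)} = 7 + \left(K K + K\right) = 7 + \left(K^{2} + K\right) = 7 + \left(K + K^{2}\right) = 7 + K + K^{2}$)
$d{\left(1,-4 \right)} + 15 \sqrt{j{\left(u{\left(D{\left(-2,0 \right)},2 \right)} \right)} + 21} = \frac{1}{1 + 1} + 15 \sqrt{\left(7 - 4 + \left(-4\right)^{2}\right) + 21} = \frac{1}{2} + 15 \sqrt{\left(7 - 4 + 16\right) + 21} = \frac{1}{2} + 15 \sqrt{19 + 21} = \frac{1}{2} + 15 \sqrt{40} = \frac{1}{2} + 15 \cdot 2 \sqrt{10} = \frac{1}{2} + 30 \sqrt{10}$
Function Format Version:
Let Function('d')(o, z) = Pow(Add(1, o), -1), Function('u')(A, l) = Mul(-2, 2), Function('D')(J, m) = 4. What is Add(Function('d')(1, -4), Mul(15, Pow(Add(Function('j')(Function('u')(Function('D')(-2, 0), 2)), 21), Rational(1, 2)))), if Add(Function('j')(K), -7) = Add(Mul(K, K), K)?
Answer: Add(Rational(1, 2), Mul(30, Pow(10, Rational(1, 2)))) ≈ 95.368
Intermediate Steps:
Function('u')(A, l) = -4
Function('j')(K) = Add(7, K, Pow(K, 2)) (Function('j')(K) = Add(7, Add(Mul(K, K), K)) = Add(7, Add(Pow(K, 2), K)) = Add(7, Add(K, Pow(K, 2))) = Add(7, K, Pow(K, 2)))
Add(Function('d')(1, -4), Mul(15, Pow(Add(Function('j')(Function('u')(Function('D')(-2, 0), 2)), 21), Rational(1, 2)))) = Add(Pow(Add(1, 1), -1), Mul(15, Pow(Add(Add(7, -4, Pow(-4, 2)), 21), Rational(1, 2)))) = Add(Pow(2, -1), Mul(15, Pow(Add(Add(7, -4, 16), 21), Rational(1, 2)))) = Add(Rational(1, 2), Mul(15, Pow(Add(19, 21), Rational(1, 2)))) = Add(Rational(1, 2), Mul(15, Pow(40, Rational(1, 2)))) = Add(Rational(1, 2), Mul(15, Mul(2, Pow(10, Rational(1, 2))))) = Add(Rational(1, 2), Mul(30, Pow(10, Rational(1, 2))))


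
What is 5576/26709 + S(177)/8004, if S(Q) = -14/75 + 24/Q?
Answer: 1134960109/5436616950 ≈ 0.20876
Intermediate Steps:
S(Q) = -14/75 + 24/Q (S(Q) = -14*1/75 + 24/Q = -14/75 + 24/Q)
5576/26709 + S(177)/8004 = 5576/26709 + (-14/75 + 24/177)/8004 = 5576*(1/26709) + (-14/75 + 24*(1/177))*(1/8004) = 5576/26709 + (-14/75 + 8/59)*(1/8004) = 5576/26709 - 226/4425*1/8004 = 5576/26709 - 113/17708850 = 1134960109/5436616950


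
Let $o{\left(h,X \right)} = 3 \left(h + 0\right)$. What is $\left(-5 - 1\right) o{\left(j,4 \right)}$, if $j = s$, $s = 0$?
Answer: $0$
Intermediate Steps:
$j = 0$
$o{\left(h,X \right)} = 3 h$
$\left(-5 - 1\right) o{\left(j,4 \right)} = \left(-5 - 1\right) 3 \cdot 0 = \left(-5 - 1\right) 0 = \left(-6\right) 0 = 0$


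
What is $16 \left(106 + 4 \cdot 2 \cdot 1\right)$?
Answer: $1824$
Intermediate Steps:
$16 \left(106 + 4 \cdot 2 \cdot 1\right) = 16 \left(106 + 8 \cdot 1\right) = 16 \left(106 + 8\right) = 16 \cdot 114 = 1824$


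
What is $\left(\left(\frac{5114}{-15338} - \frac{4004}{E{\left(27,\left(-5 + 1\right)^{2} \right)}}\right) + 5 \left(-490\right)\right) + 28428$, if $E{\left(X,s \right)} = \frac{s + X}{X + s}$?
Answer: $\frac{168516049}{7669} \approx 21974.0$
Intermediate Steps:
$E{\left(X,s \right)} = 1$ ($E{\left(X,s \right)} = \frac{X + s}{X + s} = 1$)
$\left(\left(\frac{5114}{-15338} - \frac{4004}{E{\left(27,\left(-5 + 1\right)^{2} \right)}}\right) + 5 \left(-490\right)\right) + 28428 = \left(\left(\frac{5114}{-15338} - \frac{4004}{1}\right) + 5 \left(-490\right)\right) + 28428 = \left(\left(5114 \left(- \frac{1}{15338}\right) - 4004\right) - 2450\right) + 28428 = \left(\left(- \frac{2557}{7669} - 4004\right) - 2450\right) + 28428 = \left(- \frac{30709233}{7669} - 2450\right) + 28428 = - \frac{49498283}{7669} + 28428 = \frac{168516049}{7669}$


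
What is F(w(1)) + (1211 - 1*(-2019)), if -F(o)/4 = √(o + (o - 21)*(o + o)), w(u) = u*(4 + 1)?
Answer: 3230 - 4*I*√155 ≈ 3230.0 - 49.8*I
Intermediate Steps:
w(u) = 5*u (w(u) = u*5 = 5*u)
F(o) = -4*√(o + 2*o*(-21 + o)) (F(o) = -4*√(o + (o - 21)*(o + o)) = -4*√(o + (-21 + o)*(2*o)) = -4*√(o + 2*o*(-21 + o)))
F(w(1)) + (1211 - 1*(-2019)) = -4*√(-155) + (1211 - 1*(-2019)) = -4*√5*√(-41 + 2*5) + (1211 + 2019) = -4*√5*√(-41 + 10) + 3230 = -4*I*√155 + 3230 = 3230 - 4*I*√155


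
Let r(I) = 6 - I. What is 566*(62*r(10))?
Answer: -140368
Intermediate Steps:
566*(62*r(10)) = 566*(62*(6 - 1*10)) = 566*(62*(6 - 10)) = 566*(62*(-4)) = 566*(-248) = -140368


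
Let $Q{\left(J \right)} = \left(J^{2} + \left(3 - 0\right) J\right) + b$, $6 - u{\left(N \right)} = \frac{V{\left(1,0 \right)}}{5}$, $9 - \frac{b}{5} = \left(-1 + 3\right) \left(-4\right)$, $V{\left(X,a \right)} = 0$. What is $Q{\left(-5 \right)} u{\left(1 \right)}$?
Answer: $570$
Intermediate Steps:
$b = 85$ ($b = 45 - 5 \left(-1 + 3\right) \left(-4\right) = 45 - 5 \cdot 2 \left(-4\right) = 45 - -40 = 45 + 40 = 85$)
$u{\left(N \right)} = 6$ ($u{\left(N \right)} = 6 - \frac{0}{5} = 6 - 0 \cdot \frac{1}{5} = 6 - 0 = 6 + 0 = 6$)
$Q{\left(J \right)} = 85 + J^{2} + 3 J$ ($Q{\left(J \right)} = \left(J^{2} + \left(3 - 0\right) J\right) + 85 = \left(J^{2} + \left(3 + 0\right) J\right) + 85 = \left(J^{2} + 3 J\right) + 85 = 85 + J^{2} + 3 J$)
$Q{\left(-5 \right)} u{\left(1 \right)} = \left(85 + \left(-5\right)^{2} + 3 \left(-5\right)\right) 6 = \left(85 + 25 - 15\right) 6 = 95 \cdot 6 = 570$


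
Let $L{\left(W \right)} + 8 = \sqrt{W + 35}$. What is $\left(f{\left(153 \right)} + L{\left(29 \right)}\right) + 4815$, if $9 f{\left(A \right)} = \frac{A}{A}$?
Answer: $\frac{43336}{9} \approx 4815.1$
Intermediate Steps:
$f{\left(A \right)} = \frac{1}{9}$ ($f{\left(A \right)} = \frac{A \frac{1}{A}}{9} = \frac{1}{9} \cdot 1 = \frac{1}{9}$)
$L{\left(W \right)} = -8 + \sqrt{35 + W}$ ($L{\left(W \right)} = -8 + \sqrt{W + 35} = -8 + \sqrt{35 + W}$)
$\left(f{\left(153 \right)} + L{\left(29 \right)}\right) + 4815 = \left(\frac{1}{9} - \left(8 - \sqrt{35 + 29}\right)\right) + 4815 = \left(\frac{1}{9} - \left(8 - \sqrt{64}\right)\right) + 4815 = \left(\frac{1}{9} + \left(-8 + 8\right)\right) + 4815 = \left(\frac{1}{9} + 0\right) + 4815 = \frac{1}{9} + 4815 = \frac{43336}{9}$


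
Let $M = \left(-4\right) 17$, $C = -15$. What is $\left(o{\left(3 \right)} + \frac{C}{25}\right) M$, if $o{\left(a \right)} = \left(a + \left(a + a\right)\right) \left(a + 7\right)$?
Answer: $- \frac{30396}{5} \approx -6079.2$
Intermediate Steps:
$M = -68$
$o{\left(a \right)} = 3 a \left(7 + a\right)$ ($o{\left(a \right)} = \left(a + 2 a\right) \left(7 + a\right) = 3 a \left(7 + a\right)$)
$\left(o{\left(3 \right)} + \frac{C}{25}\right) M = \left(3 \cdot 3 \left(7 + 3\right) - \frac{15}{25}\right) \left(-68\right) = \left(3 \cdot 3 \cdot 10 - \frac{3}{5}\right) \left(-68\right) = \left(90 - \frac{3}{5}\right) \left(-68\right) = \frac{447}{5} \left(-68\right) = - \frac{30396}{5}$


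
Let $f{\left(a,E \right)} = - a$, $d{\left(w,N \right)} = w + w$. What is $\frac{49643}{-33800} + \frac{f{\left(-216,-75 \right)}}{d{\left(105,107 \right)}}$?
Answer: $- \frac{104141}{236600} \approx -0.44016$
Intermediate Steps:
$d{\left(w,N \right)} = 2 w$
$\frac{49643}{-33800} + \frac{f{\left(-216,-75 \right)}}{d{\left(105,107 \right)}} = \frac{49643}{-33800} + \frac{\left(-1\right) \left(-216\right)}{2 \cdot 105} = 49643 \left(- \frac{1}{33800}\right) + \frac{216}{210} = - \frac{49643}{33800} + 216 \cdot \frac{1}{210} = - \frac{49643}{33800} + \frac{36}{35} = - \frac{104141}{236600}$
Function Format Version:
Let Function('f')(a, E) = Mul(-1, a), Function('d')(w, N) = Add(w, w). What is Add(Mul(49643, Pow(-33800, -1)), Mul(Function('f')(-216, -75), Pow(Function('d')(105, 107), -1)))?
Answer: Rational(-104141, 236600) ≈ -0.44016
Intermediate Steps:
Function('d')(w, N) = Mul(2, w)
Add(Mul(49643, Pow(-33800, -1)), Mul(Function('f')(-216, -75), Pow(Function('d')(105, 107), -1))) = Add(Mul(49643, Pow(-33800, -1)), Mul(Mul(-1, -216), Pow(Mul(2, 105), -1))) = Add(Mul(49643, Rational(-1, 33800)), Mul(216, Pow(210, -1))) = Add(Rational(-49643, 33800), Mul(216, Rational(1, 210))) = Add(Rational(-49643, 33800), Rational(36, 35)) = Rational(-104141, 236600)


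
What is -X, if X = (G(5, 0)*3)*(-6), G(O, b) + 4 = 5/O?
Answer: -54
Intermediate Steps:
G(O, b) = -4 + 5/O
X = 54 (X = ((-4 + 5/5)*3)*(-6) = ((-4 + 5*(⅕))*3)*(-6) = ((-4 + 1)*3)*(-6) = -3*3*(-6) = -9*(-6) = 54)
-X = -1*54 = -54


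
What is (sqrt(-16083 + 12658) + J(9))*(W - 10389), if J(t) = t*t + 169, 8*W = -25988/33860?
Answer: -17588739425/6772 - 703549577*I*sqrt(137)/13544 ≈ -2.5973e+6 - 6.0801e+5*I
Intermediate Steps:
W = -6497/67720 (W = (-25988/33860)/8 = (-25988*1/33860)/8 = (1/8)*(-6497/8465) = -6497/67720 ≈ -0.095939)
J(t) = 169 + t**2 (J(t) = t**2 + 169 = 169 + t**2)
(sqrt(-16083 + 12658) + J(9))*(W - 10389) = (sqrt(-16083 + 12658) + (169 + 9**2))*(-6497/67720 - 10389) = (sqrt(-3425) + (169 + 81))*(-703549577/67720) = (5*I*sqrt(137) + 250)*(-703549577/67720) = (250 + 5*I*sqrt(137))*(-703549577/67720) = -17588739425/6772 - 703549577*I*sqrt(137)/13544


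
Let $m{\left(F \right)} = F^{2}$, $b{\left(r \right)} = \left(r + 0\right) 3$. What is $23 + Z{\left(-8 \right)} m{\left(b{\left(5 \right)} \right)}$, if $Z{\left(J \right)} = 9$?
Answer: $2048$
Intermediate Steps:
$b{\left(r \right)} = 3 r$ ($b{\left(r \right)} = r 3 = 3 r$)
$23 + Z{\left(-8 \right)} m{\left(b{\left(5 \right)} \right)} = 23 + 9 \left(3 \cdot 5\right)^{2} = 23 + 9 \cdot 15^{2} = 23 + 9 \cdot 225 = 23 + 2025 = 2048$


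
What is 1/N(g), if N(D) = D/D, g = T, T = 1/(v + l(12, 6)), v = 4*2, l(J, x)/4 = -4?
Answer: 1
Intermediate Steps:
l(J, x) = -16 (l(J, x) = 4*(-4) = -16)
v = 8
T = -⅛ (T = 1/(8 - 16) = 1/(-8) = -⅛ ≈ -0.12500)
g = -⅛ ≈ -0.12500
N(D) = 1
1/N(g) = 1/1 = 1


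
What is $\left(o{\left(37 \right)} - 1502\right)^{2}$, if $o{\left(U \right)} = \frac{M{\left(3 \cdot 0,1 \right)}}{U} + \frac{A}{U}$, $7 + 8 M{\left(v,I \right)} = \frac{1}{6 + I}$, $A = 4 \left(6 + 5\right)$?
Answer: $\frac{151100128656}{67081} \approx 2.2525 \cdot 10^{6}$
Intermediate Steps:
$A = 44$ ($A = 4 \cdot 11 = 44$)
$M{\left(v,I \right)} = - \frac{7}{8} + \frac{1}{8 \left(6 + I\right)}$
$o{\left(U \right)} = \frac{302}{7 U}$ ($o{\left(U \right)} = \frac{\frac{1}{8} \frac{1}{6 + 1} \left(-41 - 7\right)}{U} + \frac{44}{U} = \frac{\frac{1}{8} \cdot \frac{1}{7} \left(-41 - 7\right)}{U} + \frac{44}{U} = \frac{\frac{1}{8} \cdot \frac{1}{7} \left(-48\right)}{U} + \frac{44}{U} = - \frac{6}{7 U} + \frac{44}{U} = \frac{302}{7 U}$)
$\left(o{\left(37 \right)} - 1502\right)^{2} = \left(\frac{302}{7 \cdot 37} - 1502\right)^{2} = \left(\frac{302}{7} \cdot \frac{1}{37} - 1502\right)^{2} = \left(\frac{302}{259} - 1502\right)^{2} = \left(- \frac{388716}{259}\right)^{2} = \frac{151100128656}{67081}$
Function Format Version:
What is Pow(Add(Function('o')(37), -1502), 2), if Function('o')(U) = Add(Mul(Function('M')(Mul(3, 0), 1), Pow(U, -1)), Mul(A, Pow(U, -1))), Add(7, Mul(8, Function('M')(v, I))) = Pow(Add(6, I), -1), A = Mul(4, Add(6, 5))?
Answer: Rational(151100128656, 67081) ≈ 2.2525e+6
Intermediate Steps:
A = 44 (A = Mul(4, 11) = 44)
Function('M')(v, I) = Add(Rational(-7, 8), Mul(Rational(1, 8), Pow(Add(6, I), -1)))
Function('o')(U) = Mul(Rational(302, 7), Pow(U, -1)) (Function('o')(U) = Add(Mul(Mul(Rational(1, 8), Pow(Add(6, 1), -1), Add(-41, Mul(-7, 1))), Pow(U, -1)), Mul(44, Pow(U, -1))) = Add(Mul(Mul(Rational(1, 8), Pow(7, -1), Add(-41, -7)), Pow(U, -1)), Mul(44, Pow(U, -1))) = Add(Mul(Mul(Rational(1, 8), Rational(1, 7), -48), Pow(U, -1)), Mul(44, Pow(U, -1))) = Add(Mul(Rational(-6, 7), Pow(U, -1)), Mul(44, Pow(U, -1))) = Mul(Rational(302, 7), Pow(U, -1)))
Pow(Add(Function('o')(37), -1502), 2) = Pow(Add(Mul(Rational(302, 7), Pow(37, -1)), -1502), 2) = Pow(Add(Mul(Rational(302, 7), Rational(1, 37)), -1502), 2) = Pow(Add(Rational(302, 259), -1502), 2) = Pow(Rational(-388716, 259), 2) = Rational(151100128656, 67081)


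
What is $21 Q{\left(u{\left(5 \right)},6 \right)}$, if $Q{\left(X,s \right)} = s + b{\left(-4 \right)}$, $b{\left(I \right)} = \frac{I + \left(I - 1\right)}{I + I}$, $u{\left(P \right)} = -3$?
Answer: $\frac{1197}{8} \approx 149.63$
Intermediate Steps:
$b{\left(I \right)} = \frac{-1 + 2 I}{2 I}$ ($b{\left(I \right)} = \frac{I + \left(I - 1\right)}{2 I} = \left(I + \left(-1 + I\right)\right) \frac{1}{2 I} = \left(-1 + 2 I\right) \frac{1}{2 I} = \frac{-1 + 2 I}{2 I}$)
$Q{\left(X,s \right)} = \frac{9}{8} + s$ ($Q{\left(X,s \right)} = s + \frac{- \frac{1}{2} - 4}{-4} = s - - \frac{9}{8} = s + \frac{9}{8} = \frac{9}{8} + s$)
$21 Q{\left(u{\left(5 \right)},6 \right)} = 21 \left(\frac{9}{8} + 6\right) = 21 \cdot \frac{57}{8} = \frac{1197}{8}$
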